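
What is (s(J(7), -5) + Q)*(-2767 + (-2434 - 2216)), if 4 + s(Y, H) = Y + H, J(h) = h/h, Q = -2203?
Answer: 16398987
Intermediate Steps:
J(h) = 1
s(Y, H) = -4 + H + Y (s(Y, H) = -4 + (Y + H) = -4 + (H + Y) = -4 + H + Y)
(s(J(7), -5) + Q)*(-2767 + (-2434 - 2216)) = ((-4 - 5 + 1) - 2203)*(-2767 + (-2434 - 2216)) = (-8 - 2203)*(-2767 - 4650) = -2211*(-7417) = 16398987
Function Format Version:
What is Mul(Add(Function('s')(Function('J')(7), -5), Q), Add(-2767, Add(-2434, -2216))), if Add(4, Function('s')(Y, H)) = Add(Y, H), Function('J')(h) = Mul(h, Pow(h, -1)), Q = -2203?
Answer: 16398987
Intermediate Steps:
Function('J')(h) = 1
Function('s')(Y, H) = Add(-4, H, Y) (Function('s')(Y, H) = Add(-4, Add(Y, H)) = Add(-4, Add(H, Y)) = Add(-4, H, Y))
Mul(Add(Function('s')(Function('J')(7), -5), Q), Add(-2767, Add(-2434, -2216))) = Mul(Add(Add(-4, -5, 1), -2203), Add(-2767, Add(-2434, -2216))) = Mul(Add(-8, -2203), Add(-2767, -4650)) = Mul(-2211, -7417) = 16398987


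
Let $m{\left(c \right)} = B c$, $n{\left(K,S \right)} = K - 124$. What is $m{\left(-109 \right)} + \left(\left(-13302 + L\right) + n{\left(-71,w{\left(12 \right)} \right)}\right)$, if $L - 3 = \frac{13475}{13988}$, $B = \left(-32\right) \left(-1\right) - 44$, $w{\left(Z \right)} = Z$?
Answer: $- \frac{170444293}{13988} \approx -12185.0$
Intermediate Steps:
$B = -12$ ($B = 32 - 44 = -12$)
$L = \frac{55439}{13988}$ ($L = 3 + \frac{13475}{13988} = \frac{55439}{13988} \approx 3.9633$)
$n{\left(K,S \right)} = -124 + K$
$m{\left(c \right)} = - 12 c$
$m{\left(-109 \right)} + \left(\left(-13302 + L\right) + n{\left(-71,w{\left(12 \right)} \right)}\right) = \left(-12\right) \left(-109\right) + \left(\left(-13302 + \frac{55439}{13988}\right) - 195\right) = 1308 - \frac{188740597}{13988} = - \frac{170444293}{13988}$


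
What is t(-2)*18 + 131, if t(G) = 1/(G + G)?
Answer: 253/2 ≈ 126.50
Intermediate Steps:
t(G) = 1/(2*G)
t(-2)*18 + 131 = ((½)/(-2))*18 + 131 = ((½)*(-½))*18 + 131 = -¼*18 + 131 = -9/2 + 131 = 253/2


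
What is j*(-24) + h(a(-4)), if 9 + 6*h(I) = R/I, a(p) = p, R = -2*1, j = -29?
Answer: 8335/12 ≈ 694.58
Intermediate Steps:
R = -2
h(I) = -3/2 - 1/(3*I) (h(I) = -3/2 + (-2/I)/6 = -3/2 - 1/(3*I))
j*(-24) + h(a(-4)) = -29*(-24) + (⅙)*(-2 - 9*(-4))/(-4) = 696 + (⅙)*(-¼)*(-2 + 36) = 696 + (⅙)*(-¼)*34 = 696 - 17/12 = 8335/12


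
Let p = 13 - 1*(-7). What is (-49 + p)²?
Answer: 841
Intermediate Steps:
p = 20 (p = 13 + 7 = 20)
(-49 + p)² = (-49 + 20)² = (-29)² = 841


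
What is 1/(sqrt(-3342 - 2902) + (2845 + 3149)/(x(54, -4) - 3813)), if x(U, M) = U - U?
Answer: -1269729/5045402804 - 1615441*I*sqrt(1561)/5045402804 ≈ -0.00025166 - 0.01265*I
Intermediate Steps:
x(U, M) = 0
1/(sqrt(-3342 - 2902) + (2845 + 3149)/(x(54, -4) - 3813)) = 1/(sqrt(-3342 - 2902) + (2845 + 3149)/(0 - 3813)) = 1/(sqrt(-6244) + 5994/(-3813)) = 1/(2*I*sqrt(1561) + 5994*(-1/3813)) = 1/(2*I*sqrt(1561) - 1998/1271) = 1/(-1998/1271 + 2*I*sqrt(1561))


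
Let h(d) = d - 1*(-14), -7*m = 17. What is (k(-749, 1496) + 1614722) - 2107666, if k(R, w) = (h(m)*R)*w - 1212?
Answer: -13459988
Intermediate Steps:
m = -17/7 (m = -⅐*17 = -17/7 ≈ -2.4286)
h(d) = 14 + d (h(d) = d + 14 = 14 + d)
k(R, w) = -1212 + 81*R*w/7 (k(R, w) = ((14 - 17/7)*R)*w - 1212 = (81*R/7)*w - 1212 = 81*R*w/7 - 1212 = -1212 + 81*R*w/7)
(k(-749, 1496) + 1614722) - 2107666 = ((-1212 + (81/7)*(-749)*1496) + 1614722) - 2107666 = ((-1212 - 12965832) + 1614722) - 2107666 = (-12967044 + 1614722) - 2107666 = -11352322 - 2107666 = -13459988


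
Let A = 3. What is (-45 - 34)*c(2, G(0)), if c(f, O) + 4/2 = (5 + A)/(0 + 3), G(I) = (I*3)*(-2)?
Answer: -158/3 ≈ -52.667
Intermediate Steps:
G(I) = -6*I (G(I) = (3*I)*(-2) = -6*I)
c(f, O) = ⅔ (c(f, O) = -2 + (5 + 3)/(0 + 3) = -2 + 8/3 = ⅔)
(-45 - 34)*c(2, G(0)) = (-45 - 34)*(⅔) = -79*⅔ = -158/3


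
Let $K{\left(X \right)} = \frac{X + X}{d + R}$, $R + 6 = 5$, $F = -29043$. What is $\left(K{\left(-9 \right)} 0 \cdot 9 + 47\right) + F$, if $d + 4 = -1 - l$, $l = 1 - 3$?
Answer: $-28996$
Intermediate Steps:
$R = -1$ ($R = -6 + 5 = -1$)
$l = -2$ ($l = 1 - 3 = -2$)
$d = -3$ ($d = -4 - -1 = -4 + \left(-1 + 2\right) = -4 + 1 = -3$)
$K{\left(X \right)} = - \frac{X}{2}$ ($K{\left(X \right)} = \frac{X + X}{-3 - 1} = \frac{2 X}{-4} = 2 X \left(- \frac{1}{4}\right) = - \frac{X}{2}$)
$\left(K{\left(-9 \right)} 0 \cdot 9 + 47\right) + F = \left(\left(- \frac{1}{2}\right) \left(-9\right) 0 \cdot 9 + 47\right) - 29043 = \left(\frac{9}{2} \cdot 0 + 47\right) - 29043 = \left(0 + 47\right) - 29043 = 47 - 29043 = -28996$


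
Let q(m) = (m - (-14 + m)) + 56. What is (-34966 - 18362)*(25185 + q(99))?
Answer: -1346798640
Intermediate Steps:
q(m) = 70 (q(m) = (m + (14 - m)) + 56 = 14 + 56 = 70)
(-34966 - 18362)*(25185 + q(99)) = (-34966 - 18362)*(25185 + 70) = -53328*25255 = -1346798640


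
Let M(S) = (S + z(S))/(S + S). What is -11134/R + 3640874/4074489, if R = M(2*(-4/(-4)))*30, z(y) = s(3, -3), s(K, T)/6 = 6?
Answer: -777679148/20372445 ≈ -38.173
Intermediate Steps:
s(K, T) = 36 (s(K, T) = 6*6 = 36)
z(y) = 36
M(S) = (36 + S)/(2*S) (M(S) = (S + 36)/(S + S) = (36 + S)/((2*S)) = (36 + S)*(1/(2*S)) = (36 + S)/(2*S))
R = 285 (R = ((36 + 2*(-4/(-4)))/(2*((2*(-4/(-4))))))*30 = ((36 + 2*(-4*(-¼)))/(2*((2*(-4*(-¼))))))*30 = ((36 + 2*1)/(2*((2*1))))*30 = ((½)*(36 + 2)/2)*30 = ((½)*(½)*38)*30 = (19/2)*30 = 285)
-11134/R + 3640874/4074489 = -11134/285 + 3640874/4074489 = -11134*1/285 + 3640874*(1/4074489) = -586/15 + 3640874/4074489 = -777679148/20372445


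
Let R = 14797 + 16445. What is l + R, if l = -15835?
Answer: 15407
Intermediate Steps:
R = 31242
l + R = -15835 + 31242 = 15407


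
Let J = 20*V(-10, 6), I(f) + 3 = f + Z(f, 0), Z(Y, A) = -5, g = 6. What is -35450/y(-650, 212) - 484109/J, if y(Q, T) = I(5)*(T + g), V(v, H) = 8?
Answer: -155467643/52320 ≈ -2971.5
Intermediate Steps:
I(f) = -8 + f (I(f) = -3 + (f - 5) = -3 + (-5 + f) = -8 + f)
y(Q, T) = -18 - 3*T (y(Q, T) = (-8 + 5)*(T + 6) = -3*(6 + T) = -18 - 3*T)
J = 160 (J = 20*8 = 160)
-35450/y(-650, 212) - 484109/J = -35450/(-18 - 3*212) - 484109/160 = -35450/(-18 - 636) - 484109*1/160 = -35450/(-654) - 484109/160 = -35450*(-1/654) - 484109/160 = 17725/327 - 484109/160 = -155467643/52320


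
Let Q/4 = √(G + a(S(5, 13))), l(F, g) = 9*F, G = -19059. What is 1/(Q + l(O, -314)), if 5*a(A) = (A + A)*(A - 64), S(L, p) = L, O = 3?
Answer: 27/307561 - 4*I*√19177/307561 ≈ 8.7788e-5 - 0.001801*I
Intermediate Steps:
a(A) = 2*A*(-64 + A)/5 (a(A) = ((A + A)*(A - 64))/5 = ((2*A)*(-64 + A))/5 = (2*A*(-64 + A))/5 = 2*A*(-64 + A)/5)
Q = 4*I*√19177 (Q = 4*√(-19059 + (⅖)*5*(-64 + 5)) = 4*√(-19059 + (⅖)*5*(-59)) = 4*√(-19059 - 118) = 4*√(-19177) = 4*(I*√19177) = 4*I*√19177 ≈ 553.92*I)
1/(Q + l(O, -314)) = 1/(4*I*√19177 + 9*3) = 1/(4*I*√19177 + 27) = 1/(27 + 4*I*√19177)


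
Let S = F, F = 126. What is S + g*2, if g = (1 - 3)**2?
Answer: 134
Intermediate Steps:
S = 126
g = 4 (g = (-2)**2 = 4)
S + g*2 = 126 + 4*2 = 126 + 8 = 134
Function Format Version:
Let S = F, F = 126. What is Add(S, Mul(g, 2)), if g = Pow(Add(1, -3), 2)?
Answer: 134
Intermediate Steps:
S = 126
g = 4 (g = Pow(-2, 2) = 4)
Add(S, Mul(g, 2)) = Add(126, Mul(4, 2)) = Add(126, 8) = 134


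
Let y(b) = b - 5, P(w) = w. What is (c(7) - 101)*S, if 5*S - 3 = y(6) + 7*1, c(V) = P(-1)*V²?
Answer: -330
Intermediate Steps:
y(b) = -5 + b
c(V) = -V²
S = 11/5 (S = ⅗ + ((-5 + 6) + 7*1)/5 = ⅗ + (1 + 7)/5 = ⅗ + (⅕)*8 = ⅗ + 8/5 = 11/5 ≈ 2.2000)
(c(7) - 101)*S = (-1*7² - 101)*(11/5) = (-1*49 - 101)*(11/5) = (-49 - 101)*(11/5) = -150*11/5 = -330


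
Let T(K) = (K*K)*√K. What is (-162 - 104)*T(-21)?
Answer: -117306*I*√21 ≈ -5.3756e+5*I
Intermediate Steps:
T(K) = K^(5/2) (T(K) = K²*√K = K^(5/2))
(-162 - 104)*T(-21) = (-162 - 104)*(-21)^(5/2) = -117306*I*√21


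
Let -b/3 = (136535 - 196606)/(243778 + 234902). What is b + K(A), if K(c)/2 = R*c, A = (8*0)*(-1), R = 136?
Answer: 60071/159560 ≈ 0.37648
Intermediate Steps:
A = 0 (A = 0*(-1) = 0)
b = 60071/159560 (b = -3*(136535 - 196606)/(243778 + 234902) = -(-180213)/478680 = -3*(-60071/478680) = 60071/159560 ≈ 0.37648)
K(c) = 272*c (K(c) = 2*(136*c) = 272*c)
b + K(A) = 60071/159560 + 272*0 = 60071/159560 + 0 = 60071/159560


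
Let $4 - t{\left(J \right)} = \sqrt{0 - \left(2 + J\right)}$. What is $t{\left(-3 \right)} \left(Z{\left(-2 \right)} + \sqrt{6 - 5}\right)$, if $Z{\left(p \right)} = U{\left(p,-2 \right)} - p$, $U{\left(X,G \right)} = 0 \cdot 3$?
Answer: $9$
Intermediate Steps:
$U{\left(X,G \right)} = 0$
$t{\left(J \right)} = 4 - \sqrt{-2 - J}$ ($t{\left(J \right)} = 4 - \sqrt{0 - \left(2 + J\right)} = 4 - \sqrt{-2 - J}$)
$Z{\left(p \right)} = - p$ ($Z{\left(p \right)} = 0 - p = - p$)
$t{\left(-3 \right)} \left(Z{\left(-2 \right)} + \sqrt{6 - 5}\right) = \left(4 - \sqrt{-2 - -3}\right) \left(\left(-1\right) \left(-2\right) + \sqrt{6 - 5}\right) = \left(4 - \sqrt{-2 + 3}\right) \left(2 + \sqrt{1}\right) = \left(4 - \sqrt{1}\right) \left(2 + 1\right) = \left(4 - 1\right) 3 = 3 \cdot 3 = 9$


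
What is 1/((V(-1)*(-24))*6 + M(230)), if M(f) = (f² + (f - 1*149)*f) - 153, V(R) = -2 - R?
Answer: 1/71521 ≈ 1.3982e-5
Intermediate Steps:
M(f) = -153 + f² + f*(-149 + f) (M(f) = (f² + (f - 149)*f) - 153 = (f² + (-149 + f)*f) - 153 = (f² + f*(-149 + f)) - 153 = -153 + f² + f*(-149 + f))
1/((V(-1)*(-24))*6 + M(230)) = 1/(((-2 - 1*(-1))*(-24))*6 + (-153 - 149*230 + 2*230²)) = 1/(((-2 + 1)*(-24))*6 + (-153 - 34270 + 2*52900)) = 1/(-1*(-24)*6 + (-153 - 34270 + 105800)) = 1/(24*6 + 71377) = 1/(144 + 71377) = 1/71521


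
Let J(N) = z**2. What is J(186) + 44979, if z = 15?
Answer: 45204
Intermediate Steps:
J(N) = 225 (J(N) = 15**2 = 225)
J(186) + 44979 = 225 + 44979 = 45204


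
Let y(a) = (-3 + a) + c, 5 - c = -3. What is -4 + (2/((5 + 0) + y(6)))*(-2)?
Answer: -17/4 ≈ -4.2500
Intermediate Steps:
c = 8 (c = 5 - 1*(-3) = 5 + 3 = 8)
y(a) = 5 + a (y(a) = (-3 + a) + 8 = 5 + a)
-4 + (2/((5 + 0) + y(6)))*(-2) = -4 + (2/((5 + 0) + (5 + 6)))*(-2) = -4 + (2/(5 + 11))*(-2) = -4 + (2/16)*(-2) = -4 + (2*(1/16))*(-2) = -4 + (1/8)*(-2) = -4 - 1/4 = -17/4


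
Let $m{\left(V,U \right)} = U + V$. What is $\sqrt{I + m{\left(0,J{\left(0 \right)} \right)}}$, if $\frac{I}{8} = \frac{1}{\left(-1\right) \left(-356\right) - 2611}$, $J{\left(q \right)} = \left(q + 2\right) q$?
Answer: $\frac{2 i \sqrt{4510}}{2255} \approx 0.059562 i$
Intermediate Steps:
$J{\left(q \right)} = q \left(2 + q\right)$ ($J{\left(q \right)} = \left(2 + q\right) q = q \left(2 + q\right)$)
$I = - \frac{8}{2255}$ ($I = \frac{8}{\left(-1\right) \left(-356\right) - 2611} = \frac{8}{356 - 2611} = \frac{8}{-2255} = 8 \left(- \frac{1}{2255}\right) = - \frac{8}{2255} \approx -0.0035477$)
$\sqrt{I + m{\left(0,J{\left(0 \right)} \right)}} = \sqrt{- \frac{8}{2255} + \left(0 \left(2 + 0\right) + 0\right)} = \sqrt{- \frac{8}{2255} + \left(0 \cdot 2 + 0\right)} = \sqrt{- \frac{8}{2255} + \left(0 + 0\right)} = \sqrt{- \frac{8}{2255} + 0} = \sqrt{- \frac{8}{2255}} = \frac{2 i \sqrt{4510}}{2255}$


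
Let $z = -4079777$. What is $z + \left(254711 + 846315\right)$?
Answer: $-2978751$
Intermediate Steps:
$z + \left(254711 + 846315\right) = -4079777 + \left(254711 + 846315\right) = -4079777 + 1101026 = -2978751$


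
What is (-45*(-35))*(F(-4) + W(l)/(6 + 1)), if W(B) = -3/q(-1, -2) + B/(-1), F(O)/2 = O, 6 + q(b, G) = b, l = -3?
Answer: -82800/7 ≈ -11829.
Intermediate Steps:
q(b, G) = -6 + b
F(O) = 2*O
W(B) = 3/7 - B (W(B) = -3/(-6 - 1) + B/(-1) = -3/(-7) + B*(-1) = -3*(-⅐) - B = 3/7 - B)
(-45*(-35))*(F(-4) + W(l)/(6 + 1)) = (-45*(-35))*(2*(-4) + (3/7 - 1*(-3))/(6 + 1)) = 1575*(-8 + (3/7 + 3)/7) = 1575*(-8 + (24/7)*(⅐)) = 1575*(-8 + 24/49) = 1575*(-368/49) = -82800/7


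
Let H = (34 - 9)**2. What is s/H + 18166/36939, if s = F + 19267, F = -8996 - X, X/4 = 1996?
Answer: 95833243/23086875 ≈ 4.1510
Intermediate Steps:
X = 7984 (X = 4*1996 = 7984)
H = 625 (H = 25**2 = 625)
F = -16980 (F = -8996 - 1*7984 = -8996 - 7984 = -16980)
s = 2287 (s = -16980 + 19267 = 2287)
s/H + 18166/36939 = 2287/625 + 18166/36939 = 95833243/23086875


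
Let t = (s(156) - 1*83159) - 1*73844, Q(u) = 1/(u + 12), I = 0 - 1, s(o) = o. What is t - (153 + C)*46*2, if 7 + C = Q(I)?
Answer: -1873161/11 ≈ -1.7029e+5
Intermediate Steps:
I = -1
Q(u) = 1/(12 + u)
C = -76/11 (C = -7 + 1/(12 - 1) = -7 + 1/11 = -76/11 ≈ -6.9091)
t = -156847 (t = (156 - 1*83159) - 1*73844 = (156 - 83159) - 73844 = -83003 - 73844 = -156847)
t - (153 + C)*46*2 = -156847 - (153 - 76/11)*46*2 = -156847 - 1607*92/11 = -156847 - 1*147844/11 = -156847 - 147844/11 = -1873161/11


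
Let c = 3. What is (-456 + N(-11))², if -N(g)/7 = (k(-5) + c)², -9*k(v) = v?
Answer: 1945162816/6561 ≈ 2.9647e+5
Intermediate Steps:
k(v) = -v/9
N(g) = -7168/81 (N(g) = -7*(-⅑*(-5) + 3)² = -7*(5/9 + 3)² = -7*(32/9)² = -7*1024/81 = -7168/81)
(-456 + N(-11))² = (-456 - 7168/81)² = (-44104/81)² = 1945162816/6561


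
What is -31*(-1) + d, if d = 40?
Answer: 71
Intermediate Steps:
-31*(-1) + d = -31*(-1) + 40 = 31 + 40 = 71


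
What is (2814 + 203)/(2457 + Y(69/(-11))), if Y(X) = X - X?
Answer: 431/351 ≈ 1.2279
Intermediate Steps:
Y(X) = 0
(2814 + 203)/(2457 + Y(69/(-11))) = (2814 + 203)/(2457 + 0) = 3017/2457 = 3017*(1/2457) = 431/351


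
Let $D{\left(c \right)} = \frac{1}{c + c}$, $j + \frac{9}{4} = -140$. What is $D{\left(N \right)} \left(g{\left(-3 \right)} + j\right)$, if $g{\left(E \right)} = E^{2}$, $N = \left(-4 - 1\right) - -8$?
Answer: $- \frac{533}{24} \approx -22.208$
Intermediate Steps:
$j = - \frac{569}{4}$ ($j = - \frac{9}{4} - 140 = - \frac{569}{4} \approx -142.25$)
$N = 3$ ($N = \left(-4 - 1\right) + 8 = -5 + 8 = 3$)
$D{\left(c \right)} = \frac{1}{2 c}$
$D{\left(N \right)} \left(g{\left(-3 \right)} + j\right) = \frac{1}{2 \cdot 3} \left(\left(-3\right)^{2} - \frac{569}{4}\right) = \frac{1}{2} \cdot \frac{1}{3} \left(9 - \frac{569}{4}\right) = \frac{1}{6} \left(- \frac{533}{4}\right) = - \frac{533}{24}$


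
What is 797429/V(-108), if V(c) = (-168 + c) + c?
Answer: -797429/384 ≈ -2076.6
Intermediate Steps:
V(c) = -168 + 2*c
797429/V(-108) = 797429/(-168 + 2*(-108)) = 797429/(-168 - 216) = 797429/(-384) = 797429*(-1/384) = -797429/384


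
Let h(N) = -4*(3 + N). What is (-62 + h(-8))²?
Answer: 1764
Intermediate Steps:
h(N) = -12 - 4*N
(-62 + h(-8))² = (-62 + (-12 - 4*(-8)))² = (-62 + (-12 + 32))² = (-62 + 20)² = (-42)² = 1764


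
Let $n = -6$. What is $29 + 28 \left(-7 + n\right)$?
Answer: $-335$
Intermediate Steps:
$29 + 28 \left(-7 + n\right) = 29 + 28 \left(-7 - 6\right) = 29 + 28 \left(-13\right) = 29 - 364 = -335$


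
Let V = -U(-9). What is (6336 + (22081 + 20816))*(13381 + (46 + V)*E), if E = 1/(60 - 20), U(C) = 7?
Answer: 26353391007/40 ≈ 6.5883e+8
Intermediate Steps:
E = 1/40 ≈ 0.025000
V = -7 (V = -1*7 = -7)
(6336 + (22081 + 20816))*(13381 + (46 + V)*E) = (6336 + (22081 + 20816))*(13381 + (46 - 7)*(1/40)) = (6336 + 42897)*(13381 + 39*(1/40)) = 49233*(13381 + 39/40) = 49233*(535279/40) = 26353391007/40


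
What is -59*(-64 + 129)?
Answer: -3835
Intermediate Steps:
-59*(-64 + 129) = -59*65 = -3835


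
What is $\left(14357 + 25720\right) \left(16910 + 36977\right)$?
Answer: $2159629299$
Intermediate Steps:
$\left(14357 + 25720\right) \left(16910 + 36977\right) = 40077 \cdot 53887 = 2159629299$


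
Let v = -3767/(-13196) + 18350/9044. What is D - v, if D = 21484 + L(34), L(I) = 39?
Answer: 642094531751/29836156 ≈ 21521.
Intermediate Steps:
v = 69053837/29836156 (v = -3767*(-1/13196) + 18350*(1/9044) = 3767/13196 + 9175/4522 = 69053837/29836156 ≈ 2.3144)
D = 21523 (D = 21484 + 39 = 21523)
D - v = 21523 - 1*69053837/29836156 = 21523 - 69053837/29836156 = 642094531751/29836156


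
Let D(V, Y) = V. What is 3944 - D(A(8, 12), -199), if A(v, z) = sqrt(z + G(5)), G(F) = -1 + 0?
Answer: 3944 - sqrt(11) ≈ 3940.7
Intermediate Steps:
G(F) = -1
A(v, z) = sqrt(-1 + z) (A(v, z) = sqrt(z - 1) = sqrt(-1 + z))
3944 - D(A(8, 12), -199) = 3944 - sqrt(-1 + 12) = 3944 - sqrt(11)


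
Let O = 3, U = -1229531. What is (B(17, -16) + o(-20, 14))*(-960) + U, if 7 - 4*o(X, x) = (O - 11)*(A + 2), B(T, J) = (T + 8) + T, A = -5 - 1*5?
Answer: -1256171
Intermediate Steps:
A = -10 (A = -5 - 5 = -10)
B(T, J) = 8 + 2*T (B(T, J) = (8 + T) + T = 8 + 2*T)
o(X, x) = -57/4 (o(X, x) = 7/4 - (3 - 11)*(-10 + 2)/4 = 7/4 - (-2)*(-8) = 7/4 - ¼*64 = 7/4 - 16 = -57/4)
(B(17, -16) + o(-20, 14))*(-960) + U = ((8 + 2*17) - 57/4)*(-960) - 1229531 = ((8 + 34) - 57/4)*(-960) - 1229531 = (42 - 57/4)*(-960) - 1229531 = (111/4)*(-960) - 1229531 = -26640 - 1229531 = -1256171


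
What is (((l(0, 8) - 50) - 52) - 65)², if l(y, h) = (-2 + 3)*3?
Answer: 26896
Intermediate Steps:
l(y, h) = 3 (l(y, h) = 1*3 = 3)
(((l(0, 8) - 50) - 52) - 65)² = (((3 - 50) - 52) - 65)² = ((-47 - 52) - 65)² = (-99 - 65)² = (-164)² = 26896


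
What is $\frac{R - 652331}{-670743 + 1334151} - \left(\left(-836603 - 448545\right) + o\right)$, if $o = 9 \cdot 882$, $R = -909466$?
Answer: $\frac{94145529987}{73712} \approx 1.2772 \cdot 10^{6}$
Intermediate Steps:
$o = 7938$
$\frac{R - 652331}{-670743 + 1334151} - \left(\left(-836603 - 448545\right) + o\right) = \frac{-909466 - 652331}{-670743 + 1334151} - \left(\left(-836603 - 448545\right) + 7938\right) = - \frac{1561797}{663408} - \left(-1285148 + 7938\right) = \left(-1561797\right) \frac{1}{663408} - -1277210 = - \frac{173533}{73712} + 1277210 = \frac{94145529987}{73712}$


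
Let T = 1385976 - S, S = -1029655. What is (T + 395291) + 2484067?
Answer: 5294989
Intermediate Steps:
T = 2415631 (T = 1385976 - 1*(-1029655) = 1385976 + 1029655 = 2415631)
(T + 395291) + 2484067 = (2415631 + 395291) + 2484067 = 2810922 + 2484067 = 5294989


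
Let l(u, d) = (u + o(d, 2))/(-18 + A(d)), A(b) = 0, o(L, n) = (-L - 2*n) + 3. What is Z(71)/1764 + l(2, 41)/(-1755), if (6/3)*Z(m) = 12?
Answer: 661/309582 ≈ 0.0021351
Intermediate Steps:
o(L, n) = 3 - L - 2*n
Z(m) = 6 (Z(m) = (½)*12 = 6)
l(u, d) = 1/18 - u/18 + d/18 (l(u, d) = (u + (3 - d - 2*2))/(-18 + 0) = (u + (3 - d - 4))/(-18) = (u + (-1 - d))*(-1/18) = (-1 + u - d)*(-1/18) = 1/18 - u/18 + d/18)
Z(71)/1764 + l(2, 41)/(-1755) = 6/1764 + (1/18 - 1/18*2 + (1/18)*41)/(-1755) = 6*(1/1764) + (1/18 - ⅑ + 41/18)*(-1/1755) = 1/294 + (20/9)*(-1/1755) = 1/294 - 4/3159 = 661/309582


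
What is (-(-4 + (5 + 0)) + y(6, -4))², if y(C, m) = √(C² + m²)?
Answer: 53 - 4*√13 ≈ 38.578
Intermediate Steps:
(-(-4 + (5 + 0)) + y(6, -4))² = (-(-4 + (5 + 0)) + √(6² + (-4)²))² = (-(-4 + 5) + √(36 + 16))² = (-1*1 + √52)² = (-1 + 2*√13)²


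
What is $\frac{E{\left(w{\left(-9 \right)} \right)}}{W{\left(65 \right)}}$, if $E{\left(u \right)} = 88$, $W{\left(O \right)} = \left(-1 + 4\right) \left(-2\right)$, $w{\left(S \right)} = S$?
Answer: $- \frac{44}{3} \approx -14.667$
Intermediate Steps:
$W{\left(O \right)} = -6$ ($W{\left(O \right)} = 3 \left(-2\right) = -6$)
$\frac{E{\left(w{\left(-9 \right)} \right)}}{W{\left(65 \right)}} = \frac{88}{-6} = 88 \left(- \frac{1}{6}\right) = - \frac{44}{3}$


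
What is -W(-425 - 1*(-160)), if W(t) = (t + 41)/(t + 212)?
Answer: -224/53 ≈ -4.2264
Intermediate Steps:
W(t) = (41 + t)/(212 + t)
-W(-425 - 1*(-160)) = -(41 + (-425 - 1*(-160)))/(212 + (-425 - 1*(-160))) = -(41 + (-425 + 160))/(212 + (-425 + 160)) = -(41 - 265)/(212 - 265) = -(-224)/(-53) = -(-1)*(-224)/53 = -1*224/53 = -224/53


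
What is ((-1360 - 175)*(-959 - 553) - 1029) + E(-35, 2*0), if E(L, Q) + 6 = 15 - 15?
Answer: 2319885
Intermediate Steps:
E(L, Q) = -6 (E(L, Q) = -6 + (15 - 15) = -6 + 0 = -6)
((-1360 - 175)*(-959 - 553) - 1029) + E(-35, 2*0) = ((-1360 - 175)*(-959 - 553) - 1029) - 6 = (-1535*(-1512) - 1029) - 6 = (2320920 - 1029) - 6 = 2319891 - 6 = 2319885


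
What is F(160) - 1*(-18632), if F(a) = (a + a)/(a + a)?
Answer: 18633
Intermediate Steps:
F(a) = 1 (F(a) = (2*a)/((2*a)) = (2*a)*(1/(2*a)) = 1)
F(160) - 1*(-18632) = 1 - 1*(-18632) = 1 + 18632 = 18633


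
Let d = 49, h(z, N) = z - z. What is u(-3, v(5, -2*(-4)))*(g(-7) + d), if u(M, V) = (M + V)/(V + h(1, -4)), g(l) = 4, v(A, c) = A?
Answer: 106/5 ≈ 21.200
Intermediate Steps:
h(z, N) = 0
u(M, V) = (M + V)/V (u(M, V) = (M + V)/(V + 0) = (M + V)/V)
u(-3, v(5, -2*(-4)))*(g(-7) + d) = ((-3 + 5)/5)*(4 + 49) = ((⅕)*2)*53 = (⅖)*53 = 106/5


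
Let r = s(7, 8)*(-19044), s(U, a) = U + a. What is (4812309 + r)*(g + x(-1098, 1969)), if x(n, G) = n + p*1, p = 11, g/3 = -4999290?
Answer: -67895013705093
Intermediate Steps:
g = -14997870 (g = 3*(-4999290) = -14997870)
x(n, G) = 11 + n (x(n, G) = n + 11*1 = n + 11 = 11 + n)
r = -285660 (r = (7 + 8)*(-19044) = 15*(-19044) = -285660)
(4812309 + r)*(g + x(-1098, 1969)) = (4812309 - 285660)*(-14997870 + (11 - 1098)) = 4526649*(-14997870 - 1087) = 4526649*(-14998957) = -67895013705093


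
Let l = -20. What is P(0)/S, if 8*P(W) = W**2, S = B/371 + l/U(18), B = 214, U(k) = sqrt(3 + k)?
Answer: 0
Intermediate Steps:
S = 214/371 - 20*sqrt(21)/21 (S = 214/371 - 20/sqrt(3 + 18) = 214*(1/371) - 20*sqrt(21)/21 = 214/371 - 20*sqrt(21)/21 ≈ -3.7875)
P(W) = W**2/8
P(0)/S = ((1/8)*0**2)/(214/371 - 20*sqrt(21)/21) = ((1/8)*0)/(214/371 - 20*sqrt(21)/21) = 0/(214/371 - 20*sqrt(21)/21) = 0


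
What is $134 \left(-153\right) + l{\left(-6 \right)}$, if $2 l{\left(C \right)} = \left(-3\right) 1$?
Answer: $- \frac{41007}{2} \approx -20504.0$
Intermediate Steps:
$l{\left(C \right)} = - \frac{3}{2}$ ($l{\left(C \right)} = \frac{\left(-3\right) 1}{2} = \frac{1}{2} \left(-3\right) = - \frac{3}{2}$)
$134 \left(-153\right) + l{\left(-6 \right)} = 134 \left(-153\right) - \frac{3}{2} = -20502 - \frac{3}{2} = - \frac{41007}{2}$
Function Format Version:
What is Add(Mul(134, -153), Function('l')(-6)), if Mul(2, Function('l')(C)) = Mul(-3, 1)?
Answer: Rational(-41007, 2) ≈ -20504.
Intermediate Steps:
Function('l')(C) = Rational(-3, 2) (Function('l')(C) = Mul(Rational(1, 2), Mul(-3, 1)) = Mul(Rational(1, 2), -3) = Rational(-3, 2))
Add(Mul(134, -153), Function('l')(-6)) = Add(Mul(134, -153), Rational(-3, 2)) = Add(-20502, Rational(-3, 2)) = Rational(-41007, 2)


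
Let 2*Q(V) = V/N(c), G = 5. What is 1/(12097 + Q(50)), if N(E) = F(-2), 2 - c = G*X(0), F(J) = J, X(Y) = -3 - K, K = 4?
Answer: 2/24169 ≈ 8.2751e-5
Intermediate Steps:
X(Y) = -7 (X(Y) = -3 - 1*4 = -3 - 4 = -7)
c = 37 (c = 2 - 5*(-7) = 2 - 1*(-35) = 2 + 35 = 37)
N(E) = -2
Q(V) = -V/4 (Q(V) = (V/(-2))/2 = (V*(-½))/2 = (-V/2)/2 = -V/4)
1/(12097 + Q(50)) = 1/(12097 - ¼*50) = 1/(12097 - 25/2) = 1/(24169/2) = 2/24169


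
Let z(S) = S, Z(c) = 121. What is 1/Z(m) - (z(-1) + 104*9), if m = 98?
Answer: -113134/121 ≈ -934.99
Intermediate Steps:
1/Z(m) - (z(-1) + 104*9) = 1/121 - (-1 + 104*9) = 1/121 - (-1 + 936) = 1/121 - 1*935 = 1/121 - 935 = -113134/121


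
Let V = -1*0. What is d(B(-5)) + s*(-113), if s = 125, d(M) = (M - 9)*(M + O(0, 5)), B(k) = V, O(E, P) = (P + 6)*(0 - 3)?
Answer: -13828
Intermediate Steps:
V = 0
O(E, P) = -18 - 3*P (O(E, P) = (6 + P)*(-3) = -18 - 3*P)
B(k) = 0
d(M) = (-33 + M)*(-9 + M) (d(M) = (M - 9)*(M + (-18 - 3*5)) = (-9 + M)*(M + (-18 - 15)) = (-9 + M)*(M - 33) = (-9 + M)*(-33 + M) = (-33 + M)*(-9 + M))
d(B(-5)) + s*(-113) = (297 + 0² - 42*0) + 125*(-113) = (297 + 0 + 0) - 14125 = 297 - 14125 = -13828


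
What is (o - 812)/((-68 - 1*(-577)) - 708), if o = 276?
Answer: 536/199 ≈ 2.6935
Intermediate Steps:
(o - 812)/((-68 - 1*(-577)) - 708) = (276 - 812)/((-68 - 1*(-577)) - 708) = -536/((-68 + 577) - 708) = -536/(509 - 708) = -536/(-199) = -536*(-1/199) = 536/199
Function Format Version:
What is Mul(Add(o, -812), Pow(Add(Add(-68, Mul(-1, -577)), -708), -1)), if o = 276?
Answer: Rational(536, 199) ≈ 2.6935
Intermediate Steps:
Mul(Add(o, -812), Pow(Add(Add(-68, Mul(-1, -577)), -708), -1)) = Mul(Add(276, -812), Pow(Add(Add(-68, Mul(-1, -577)), -708), -1)) = Mul(-536, Pow(Add(Add(-68, 577), -708), -1)) = Mul(-536, Pow(Add(509, -708), -1)) = Mul(-536, Pow(-199, -1)) = Mul(-536, Rational(-1, 199)) = Rational(536, 199)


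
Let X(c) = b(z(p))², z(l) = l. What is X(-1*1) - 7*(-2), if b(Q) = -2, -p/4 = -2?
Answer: 18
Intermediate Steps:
p = 8 (p = -4*(-2) = 8)
X(c) = 4 (X(c) = (-2)² = 4)
X(-1*1) - 7*(-2) = 4 - 7*(-2) = 4 + 14 = 18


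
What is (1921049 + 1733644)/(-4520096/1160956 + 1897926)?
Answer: 1060734441627/550851014290 ≈ 1.9256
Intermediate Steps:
(1921049 + 1733644)/(-4520096/1160956 + 1897926) = 3654693/(-4520096*1/1160956 + 1897926) = 3654693/(-1130024/290239 + 1897926) = 3654693/(550851014290/290239) = 3654693*(290239/550851014290) = 1060734441627/550851014290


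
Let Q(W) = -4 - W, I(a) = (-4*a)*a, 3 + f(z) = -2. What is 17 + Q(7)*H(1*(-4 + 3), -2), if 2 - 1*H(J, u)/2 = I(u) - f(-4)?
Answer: -269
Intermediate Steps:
f(z) = -5 (f(z) = -3 - 2 = -5)
I(a) = -4*a²
H(J, u) = -6 + 8*u² (H(J, u) = 4 - 2*(-4*u² - 1*(-5)) = 4 - 2*(-4*u² + 5) = 4 - 2*(5 - 4*u²) = 4 + (-10 + 8*u²) = -6 + 8*u²)
17 + Q(7)*H(1*(-4 + 3), -2) = 17 + (-4 - 1*7)*(-6 + 8*(-2)²) = 17 + (-4 - 7)*(-6 + 8*4) = 17 - 11*(-6 + 32) = 17 - 11*26 = 17 - 286 = -269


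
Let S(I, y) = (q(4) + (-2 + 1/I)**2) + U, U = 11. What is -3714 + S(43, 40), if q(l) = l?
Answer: -6832226/1849 ≈ -3695.1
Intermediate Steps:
S(I, y) = 15 + (-2 + 1/I)**2 (S(I, y) = (4 + (-2 + 1/I)**2) + 11 = 15 + (-2 + 1/I)**2)
-3714 + S(43, 40) = -3714 + (19 + 43**(-2) - 4/43) = -3714 + (19 + 1/1849 - 4*1/43) = -3714 + (19 + 1/1849 - 4/43) = -3714 + 34960/1849 = -6832226/1849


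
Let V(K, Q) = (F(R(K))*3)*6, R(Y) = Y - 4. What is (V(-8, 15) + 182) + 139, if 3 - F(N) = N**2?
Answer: -2217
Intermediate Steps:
R(Y) = -4 + Y
F(N) = 3 - N**2
V(K, Q) = 54 - 18*(-4 + K)**2 (V(K, Q) = ((3 - (-4 + K)**2)*3)*6 = (9 - 3*(-4 + K)**2)*6 = 54 - 18*(-4 + K)**2)
(V(-8, 15) + 182) + 139 = ((54 - 18*(-4 - 8)**2) + 182) + 139 = ((54 - 18*(-12)**2) + 182) + 139 = ((54 - 18*144) + 182) + 139 = ((54 - 2592) + 182) + 139 = (-2538 + 182) + 139 = -2356 + 139 = -2217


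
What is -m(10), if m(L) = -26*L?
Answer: 260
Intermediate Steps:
-m(10) = -(-26)*10 = -1*(-260) = 260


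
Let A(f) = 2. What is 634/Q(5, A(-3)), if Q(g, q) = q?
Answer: 317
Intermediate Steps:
634/Q(5, A(-3)) = 634/2 = (½)*634 = 317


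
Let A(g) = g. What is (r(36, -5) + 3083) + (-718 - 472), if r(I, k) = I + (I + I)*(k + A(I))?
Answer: 4161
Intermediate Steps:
r(I, k) = I + 2*I*(I + k) (r(I, k) = I + (I + I)*(k + I) = I + (2*I)*(I + k) = I + 2*I*(I + k))
(r(36, -5) + 3083) + (-718 - 472) = (36*(1 + 2*36 + 2*(-5)) + 3083) + (-718 - 472) = (36*(1 + 72 - 10) + 3083) - 1190 = (36*63 + 3083) - 1190 = (2268 + 3083) - 1190 = 5351 - 1190 = 4161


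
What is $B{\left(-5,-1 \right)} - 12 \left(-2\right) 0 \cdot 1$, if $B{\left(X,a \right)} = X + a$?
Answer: $-6$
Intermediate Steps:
$B{\left(-5,-1 \right)} - 12 \left(-2\right) 0 \cdot 1 = \left(-5 - 1\right) - 12 \left(-2\right) 0 \cdot 1 = -6 - 12 \cdot 0 \cdot 1 = -6 - 0 = -6 + 0 = -6$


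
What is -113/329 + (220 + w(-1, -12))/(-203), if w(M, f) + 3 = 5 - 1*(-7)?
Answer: -14040/9541 ≈ -1.4715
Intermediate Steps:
w(M, f) = 9 (w(M, f) = -3 + (5 - 1*(-7)) = -3 + (5 + 7) = -3 + 12 = 9)
-113/329 + (220 + w(-1, -12))/(-203) = -113/329 + (220 + 9)/(-203) = -113*1/329 + 229*(-1/203) = -113/329 - 229/203 = -14040/9541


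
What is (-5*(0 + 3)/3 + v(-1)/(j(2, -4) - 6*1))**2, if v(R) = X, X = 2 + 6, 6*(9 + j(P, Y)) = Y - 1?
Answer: 273529/9025 ≈ 30.308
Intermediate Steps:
j(P, Y) = -55/6 + Y/6 (j(P, Y) = -9 + (Y - 1)/6 = -9 + (-1 + Y)/6 = -9 + (-1/6 + Y/6) = -55/6 + Y/6)
X = 8
v(R) = 8
(-5*(0 + 3)/3 + v(-1)/(j(2, -4) - 6*1))**2 = (-5*(0 + 3)/3 + 8/((-55/6 + (1/6)*(-4)) - 6*1))**2 = (-5*3*(1/3) + 8/((-55/6 - 2/3) - 6))**2 = (-15*1/3 + 8/(-59/6 - 6))**2 = (-5 + 8/(-95/6))**2 = (-5 + 8*(-6/95))**2 = (-5 - 48/95)**2 = (-523/95)**2 = 273529/9025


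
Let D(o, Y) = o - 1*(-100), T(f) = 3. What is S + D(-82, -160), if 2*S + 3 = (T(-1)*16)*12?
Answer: 609/2 ≈ 304.50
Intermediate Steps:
D(o, Y) = 100 + o (D(o, Y) = o + 100 = 100 + o)
S = 573/2 (S = -3/2 + ((3*16)*12)/2 = -3/2 + (48*12)/2 = -3/2 + (1/2)*576 = -3/2 + 288 = 573/2 ≈ 286.50)
S + D(-82, -160) = 573/2 + (100 - 82) = 573/2 + 18 = 609/2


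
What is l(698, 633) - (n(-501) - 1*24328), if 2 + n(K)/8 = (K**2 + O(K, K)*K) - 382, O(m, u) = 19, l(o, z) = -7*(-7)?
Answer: -1904407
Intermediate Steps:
l(o, z) = 49
n(K) = -3072 + 8*K**2 + 152*K (n(K) = -16 + 8*((K**2 + 19*K) - 382) = -16 + 8*(-382 + K**2 + 19*K) = -16 + (-3056 + 8*K**2 + 152*K) = -3072 + 8*K**2 + 152*K)
l(698, 633) - (n(-501) - 1*24328) = 49 - ((-3072 + 8*(-501)**2 + 152*(-501)) - 1*24328) = 49 - ((-3072 + 8*251001 - 76152) - 24328) = 49 - ((-3072 + 2008008 - 76152) - 24328) = 49 - (1928784 - 24328) = 49 - 1*1904456 = 49 - 1904456 = -1904407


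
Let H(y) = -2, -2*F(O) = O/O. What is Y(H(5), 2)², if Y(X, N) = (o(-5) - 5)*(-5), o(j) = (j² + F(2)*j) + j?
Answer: 30625/4 ≈ 7656.3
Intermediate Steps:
F(O) = -½ (F(O) = -O/(2*O) = -½*1 = -½)
o(j) = j² + j/2 (o(j) = (j² - j/2) + j = j² + j/2)
Y(X, N) = -175/2 (Y(X, N) = (-5*(½ - 5) - 5)*(-5) = (-5*(-9/2) - 5)*(-5) = (45/2 - 5)*(-5) = (35/2)*(-5) = -175/2)
Y(H(5), 2)² = (-175/2)² = 30625/4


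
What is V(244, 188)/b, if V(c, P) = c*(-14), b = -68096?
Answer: 61/1216 ≈ 0.050164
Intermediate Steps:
V(c, P) = -14*c
V(244, 188)/b = -14*244/(-68096) = -3416*(-1/68096) = 61/1216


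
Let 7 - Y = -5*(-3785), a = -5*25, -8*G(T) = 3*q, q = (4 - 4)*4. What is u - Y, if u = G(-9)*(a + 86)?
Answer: 18918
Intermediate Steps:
q = 0 (q = 0*4 = 0)
G(T) = 0 (G(T) = -3*0/8 = -⅛*0 = 0)
a = -125
u = 0 (u = 0*(-125 + 86) = 0*(-39) = 0)
Y = -18918 (Y = 7 - (-5)*(-3785) = 7 - 1*18925 = 7 - 18925 = -18918)
u - Y = 0 - 1*(-18918) = 0 + 18918 = 18918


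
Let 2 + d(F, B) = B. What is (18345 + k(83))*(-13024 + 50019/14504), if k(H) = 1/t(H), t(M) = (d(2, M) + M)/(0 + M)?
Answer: -81169462745293/339808 ≈ -2.3887e+8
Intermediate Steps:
d(F, B) = -2 + B
t(M) = (-2 + 2*M)/M (t(M) = ((-2 + M) + M)/(0 + M) = (-2 + 2*M)/M)
k(H) = 1/(2 - 2/H)
(18345 + k(83))*(-13024 + 50019/14504) = (18345 + (½)*83/(-1 + 83))*(-13024 + 50019/14504) = (18345 + (½)*83/82)*(-13024 + 50019*(1/14504)) = (18345 + (½)*83*(1/82))*(-13024 + 50019/14504) = (18345 + 83/164)*(-188850077/14504) = (3008663/164)*(-188850077/14504) = -81169462745293/339808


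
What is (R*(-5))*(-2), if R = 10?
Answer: 100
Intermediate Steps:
(R*(-5))*(-2) = (10*(-5))*(-2) = -50*(-2) = 100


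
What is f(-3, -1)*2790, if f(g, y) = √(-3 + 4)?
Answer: 2790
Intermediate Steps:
f(g, y) = 1 (f(g, y) = √1 = 1)
f(-3, -1)*2790 = 1*2790 = 2790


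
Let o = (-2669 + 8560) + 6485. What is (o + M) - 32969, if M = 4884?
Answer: -15709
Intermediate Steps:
o = 12376 (o = 5891 + 6485 = 12376)
(o + M) - 32969 = (12376 + 4884) - 32969 = 17260 - 32969 = -15709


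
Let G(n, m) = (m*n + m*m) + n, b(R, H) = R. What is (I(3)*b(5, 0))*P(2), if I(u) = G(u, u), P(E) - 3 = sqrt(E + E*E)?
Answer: 315 + 105*sqrt(6) ≈ 572.20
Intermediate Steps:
P(E) = 3 + sqrt(E + E**2) (P(E) = 3 + sqrt(E + E*E) = 3 + sqrt(E + E**2))
G(n, m) = n + m**2 + m*n (G(n, m) = (m*n + m**2) + n = (m**2 + m*n) + n = n + m**2 + m*n)
I(u) = u + 2*u**2 (I(u) = u + u**2 + u*u = u + u**2 + u**2 = u + 2*u**2)
(I(3)*b(5, 0))*P(2) = ((3*(1 + 2*3))*5)*(3 + sqrt(2*(1 + 2))) = ((3*(1 + 6))*5)*(3 + sqrt(2*3)) = ((3*7)*5)*(3 + sqrt(6)) = (21*5)*(3 + sqrt(6)) = 105*(3 + sqrt(6)) = 315 + 105*sqrt(6)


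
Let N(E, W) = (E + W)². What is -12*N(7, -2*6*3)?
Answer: -10092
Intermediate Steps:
-12*N(7, -2*6*3) = -12*(7 - 2*6*3)² = -12*(7 - 12*3)² = -12*(7 - 36)² = -12*(-29)² = -12*841 = -10092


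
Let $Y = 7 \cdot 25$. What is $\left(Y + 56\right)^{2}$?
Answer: $53361$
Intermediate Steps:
$Y = 175$
$\left(Y + 56\right)^{2} = \left(175 + 56\right)^{2} = 231^{2} = 53361$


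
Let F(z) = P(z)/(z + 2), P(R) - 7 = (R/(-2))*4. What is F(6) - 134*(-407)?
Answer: 436299/8 ≈ 54537.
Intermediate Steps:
P(R) = 7 - 2*R (P(R) = 7 + (R/(-2))*4 = 7 + (R*(-½))*4 = 7 - R/2*4 = 7 - 2*R)
F(z) = (7 - 2*z)/(2 + z) (F(z) = (7 - 2*z)/(z + 2) = (7 - 2*z)/(2 + z))
F(6) - 134*(-407) = (7 - 2*6)/(2 + 6) - 134*(-407) = (7 - 12)/8 + 54538 = (⅛)*(-5) + 54538 = -5/8 + 54538 = 436299/8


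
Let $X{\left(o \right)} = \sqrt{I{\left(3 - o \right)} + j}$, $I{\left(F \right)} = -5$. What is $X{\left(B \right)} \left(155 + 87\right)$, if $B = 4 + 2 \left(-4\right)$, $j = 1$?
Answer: $484 i \approx 484.0 i$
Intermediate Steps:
$B = -4$ ($B = 4 - 8 = -4$)
$X{\left(o \right)} = 2 i$ ($X{\left(o \right)} = \sqrt{-5 + 1} = \sqrt{-4} = 2 i$)
$X{\left(B \right)} \left(155 + 87\right) = 2 i \left(155 + 87\right) = 2 i 242 = 484 i$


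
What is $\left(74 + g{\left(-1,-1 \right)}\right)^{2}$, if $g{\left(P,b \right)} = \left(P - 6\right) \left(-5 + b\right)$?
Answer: $13456$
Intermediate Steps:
$g{\left(P,b \right)} = \left(-6 + P\right) \left(-5 + b\right)$
$\left(74 + g{\left(-1,-1 \right)}\right)^{2} = \left(74 - -42\right)^{2} = \left(74 + \left(30 + 6 + 5 + 1\right)\right)^{2} = \left(74 + 42\right)^{2} = 116^{2} = 13456$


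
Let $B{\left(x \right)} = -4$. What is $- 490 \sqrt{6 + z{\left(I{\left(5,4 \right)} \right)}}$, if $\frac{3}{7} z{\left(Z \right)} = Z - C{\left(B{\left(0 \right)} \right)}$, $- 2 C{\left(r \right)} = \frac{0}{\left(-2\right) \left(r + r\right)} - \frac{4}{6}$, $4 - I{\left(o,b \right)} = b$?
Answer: $- \frac{490 \sqrt{47}}{3} \approx -1119.8$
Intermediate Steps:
$I{\left(o,b \right)} = 4 - b$
$C{\left(r \right)} = \frac{1}{3}$ ($C{\left(r \right)} = - \frac{\frac{0}{\left(-2\right) \left(r + r\right)} - \frac{4}{6}}{2} = - \frac{\frac{0}{\left(-2\right) 2 r} - \frac{2}{3}}{2} = - \frac{\frac{0}{\left(-4\right) r} - \frac{2}{3}}{2} = - \frac{0 \left(- \frac{1}{4 r}\right) - \frac{2}{3}}{2} = - \frac{0 - \frac{2}{3}}{2} = \left(- \frac{1}{2}\right) \left(- \frac{2}{3}\right) = \frac{1}{3}$)
$z{\left(Z \right)} = - \frac{7}{9} + \frac{7 Z}{3}$ ($z{\left(Z \right)} = \frac{7 \left(Z - \frac{1}{3}\right)}{3} = \frac{7 \left(- \frac{1}{3} + Z\right)}{3} = - \frac{7}{9} + \frac{7 Z}{3}$)
$- 490 \sqrt{6 + z{\left(I{\left(5,4 \right)} \right)}} = - 490 \sqrt{6 - \left(\frac{7}{9} - \frac{7 \left(4 - 4\right)}{3}\right)} = - 490 \sqrt{6 + \left(- \frac{7}{9} + \frac{7}{3} \cdot 0\right)} = - 490 \sqrt{6 + \left(- \frac{7}{9} + 0\right)} = - 490 \sqrt{6 - \frac{7}{9}} = - 490 \sqrt{\frac{47}{9}} = - 490 \frac{\sqrt{47}}{3} = - \frac{490 \sqrt{47}}{3}$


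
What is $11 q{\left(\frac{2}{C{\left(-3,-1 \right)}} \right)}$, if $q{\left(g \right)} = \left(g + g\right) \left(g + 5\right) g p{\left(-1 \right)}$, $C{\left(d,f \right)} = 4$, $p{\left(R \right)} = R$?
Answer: $- \frac{121}{4} \approx -30.25$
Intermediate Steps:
$q{\left(g \right)} = - 2 g^{2} \left(5 + g\right)$ ($q{\left(g \right)} = \left(g + g\right) \left(g + 5\right) g \left(-1\right) = 2 g \left(5 + g\right) g \left(-1\right) = 2 g^{2} \left(5 + g\right) \left(-1\right) = - 2 g^{2} \left(5 + g\right)$)
$11 q{\left(\frac{2}{C{\left(-3,-1 \right)}} \right)} = 11 \cdot 2 \left(\frac{2}{4}\right)^{2} \left(-5 - \frac{2}{4}\right) = 11 \cdot 2 \left(2 \cdot \frac{1}{4}\right)^{2} \left(-5 - 2 \cdot \frac{1}{4}\right) = 11 \frac{2 \left(-5 - \frac{1}{2}\right)}{4} = 11 \cdot 2 \cdot \frac{1}{4} \left(-5 - \frac{1}{2}\right) = 11 \cdot 2 \cdot \frac{1}{4} \left(- \frac{11}{2}\right) = 11 \left(- \frac{11}{4}\right) = - \frac{121}{4}$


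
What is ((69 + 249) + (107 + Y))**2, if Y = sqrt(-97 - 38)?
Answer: 180490 + 2550*I*sqrt(15) ≈ 1.8049e+5 + 9876.1*I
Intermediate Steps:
Y = 3*I*sqrt(15) (Y = sqrt(-135) = 3*I*sqrt(15) ≈ 11.619*I)
((69 + 249) + (107 + Y))**2 = ((69 + 249) + (107 + 3*I*sqrt(15)))**2 = (318 + (107 + 3*I*sqrt(15)))**2 = (425 + 3*I*sqrt(15))**2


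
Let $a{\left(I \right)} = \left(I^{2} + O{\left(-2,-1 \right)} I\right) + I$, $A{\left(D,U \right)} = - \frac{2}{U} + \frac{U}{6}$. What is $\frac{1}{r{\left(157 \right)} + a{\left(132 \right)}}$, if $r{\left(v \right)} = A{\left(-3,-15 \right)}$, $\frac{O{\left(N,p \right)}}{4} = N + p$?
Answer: $\frac{30}{479089} \approx 6.2619 \cdot 10^{-5}$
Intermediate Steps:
$O{\left(N,p \right)} = 4 N + 4 p$ ($O{\left(N,p \right)} = 4 \left(N + p\right) = 4 N + 4 p$)
$A{\left(D,U \right)} = - \frac{2}{U} + \frac{U}{6}$ ($A{\left(D,U \right)} = - \frac{2}{U} + U \frac{1}{6} = - \frac{2}{U} + \frac{U}{6}$)
$a{\left(I \right)} = I^{2} - 11 I$ ($a{\left(I \right)} = \left(I^{2} + \left(4 \left(-2\right) + 4 \left(-1\right)\right) I\right) + I = \left(I^{2} + \left(-8 - 4\right) I\right) + I = \left(I^{2} - 12 I\right) + I = I^{2} - 11 I$)
$r{\left(v \right)} = - \frac{71}{30}$ ($r{\left(v \right)} = - \frac{2}{-15} + \frac{1}{6} \left(-15\right) = \left(-2\right) \left(- \frac{1}{15}\right) - \frac{5}{2} = \frac{2}{15} - \frac{5}{2} = - \frac{71}{30}$)
$\frac{1}{r{\left(157 \right)} + a{\left(132 \right)}} = \frac{1}{- \frac{71}{30} + 132 \left(-11 + 132\right)} = \frac{1}{- \frac{71}{30} + 132 \cdot 121} = \frac{1}{- \frac{71}{30} + 15972} = \frac{1}{\frac{479089}{30}} = \frac{30}{479089}$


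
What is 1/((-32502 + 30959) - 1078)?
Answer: -1/2621 ≈ -0.00038153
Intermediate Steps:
1/((-32502 + 30959) - 1078) = 1/(-1543 - 1078) = 1/(-2621) = -1/2621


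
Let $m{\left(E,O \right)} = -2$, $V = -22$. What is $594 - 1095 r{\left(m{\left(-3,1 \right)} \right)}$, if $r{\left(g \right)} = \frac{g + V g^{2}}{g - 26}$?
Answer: $- \frac{40959}{14} \approx -2925.6$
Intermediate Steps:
$r{\left(g \right)} = \frac{g - 22 g^{2}}{-26 + g}$ ($r{\left(g \right)} = \frac{g - 22 g^{2}}{g - 26} = \frac{g - 22 g^{2}}{-26 + g}$)
$594 - 1095 r{\left(m{\left(-3,1 \right)} \right)} = 594 - 1095 \left(- \frac{2 \left(1 - -44\right)}{-26 - 2}\right) = 594 - 1095 \left(- \frac{2 \left(1 + 44\right)}{-28}\right) = 594 - 1095 \left(\left(-2\right) \left(- \frac{1}{28}\right) 45\right) = 594 - \frac{49275}{14} = - \frac{40959}{14}$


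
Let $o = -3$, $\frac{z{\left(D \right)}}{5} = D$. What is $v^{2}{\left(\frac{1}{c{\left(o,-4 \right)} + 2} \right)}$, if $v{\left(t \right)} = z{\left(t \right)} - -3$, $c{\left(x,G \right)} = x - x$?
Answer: $\frac{121}{4} \approx 30.25$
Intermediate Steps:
$z{\left(D \right)} = 5 D$
$c{\left(x,G \right)} = 0$
$v{\left(t \right)} = 3 + 5 t$ ($v{\left(t \right)} = 5 t - -3 = 5 t + 3 = 3 + 5 t$)
$v^{2}{\left(\frac{1}{c{\left(o,-4 \right)} + 2} \right)} = \left(3 + \frac{5}{0 + 2}\right)^{2} = \left(3 + \frac{5}{2}\right)^{2} = \left(\frac{11}{2}\right)^{2} = \frac{121}{4}$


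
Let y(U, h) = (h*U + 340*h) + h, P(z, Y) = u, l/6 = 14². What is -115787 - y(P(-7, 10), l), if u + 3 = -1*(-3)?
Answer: -516803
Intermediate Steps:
l = 1176 (l = 6*14² = 6*196 = 1176)
u = 0 (u = -3 - 1*(-3) = -3 + 3 = 0)
P(z, Y) = 0
y(U, h) = 341*h + U*h (y(U, h) = (U*h + 340*h) + h = (340*h + U*h) + h = 341*h + U*h)
-115787 - y(P(-7, 10), l) = -115787 - 1176*(341 + 0) = -115787 - 1176*341 = -115787 - 1*401016 = -115787 - 401016 = -516803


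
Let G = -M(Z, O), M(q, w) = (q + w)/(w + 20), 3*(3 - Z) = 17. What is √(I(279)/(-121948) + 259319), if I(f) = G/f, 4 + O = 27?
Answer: √75046789450977622761/17011746 ≈ 509.23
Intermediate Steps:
Z = -8/3 (Z = 3 - ⅓*17 = 3 - 17/3 = -8/3 ≈ -2.6667)
O = 23 (O = -4 + 27 = 23)
M(q, w) = (q + w)/(20 + w)
G = -61/129 (G = -(-8/3 + 23)/(20 + 23) = -61/(43*3) = -1*61/129 = -61/129 ≈ -0.47287)
I(f) = -61/(129*f)
√(I(279)/(-121948) + 259319) = √(-61/129/279/(-121948) + 259319) = √(-61/129*1/279*(-1/121948) + 259319) = √(-61/35991*(-1/121948) + 259319) = √(61/4389030468 + 259319) = √(1138158991931353/4389030468) = √75046789450977622761/17011746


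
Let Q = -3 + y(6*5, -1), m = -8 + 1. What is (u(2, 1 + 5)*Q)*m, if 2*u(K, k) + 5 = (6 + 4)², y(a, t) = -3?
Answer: 1995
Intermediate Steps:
m = -7
Q = -6 (Q = -3 - 3 = -6)
u(K, k) = 95/2 (u(K, k) = -5/2 + (6 + 4)²/2 = -5/2 + (½)*10² = -5/2 + (½)*100 = -5/2 + 50 = 95/2)
(u(2, 1 + 5)*Q)*m = ((95/2)*(-6))*(-7) = -285*(-7) = 1995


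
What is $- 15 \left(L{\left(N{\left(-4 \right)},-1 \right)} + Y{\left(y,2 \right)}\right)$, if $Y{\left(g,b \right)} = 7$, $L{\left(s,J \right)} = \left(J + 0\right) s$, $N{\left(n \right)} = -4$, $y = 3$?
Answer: $-165$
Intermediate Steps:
$L{\left(s,J \right)} = J s$
$- 15 \left(L{\left(N{\left(-4 \right)},-1 \right)} + Y{\left(y,2 \right)}\right) = - 15 \left(\left(-1\right) \left(-4\right) + 7\right) = - 15 \left(4 + 7\right) = \left(-15\right) 11 = -165$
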